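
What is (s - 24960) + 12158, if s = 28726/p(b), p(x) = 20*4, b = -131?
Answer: -497717/40 ≈ -12443.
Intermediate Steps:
p(x) = 80
s = 14363/40 (s = 28726/80 = 28726*(1/80) = 14363/40 ≈ 359.08)
(s - 24960) + 12158 = (14363/40 - 24960) + 12158 = -984037/40 + 12158 = -497717/40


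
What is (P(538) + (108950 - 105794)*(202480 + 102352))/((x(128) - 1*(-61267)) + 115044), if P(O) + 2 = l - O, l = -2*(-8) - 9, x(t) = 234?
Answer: 962049259/176545 ≈ 5449.3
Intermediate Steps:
l = 7 (l = 16 - 9 = 7)
P(O) = 5 - O (P(O) = -2 + (7 - O) = 5 - O)
(P(538) + (108950 - 105794)*(202480 + 102352))/((x(128) - 1*(-61267)) + 115044) = ((5 - 1*538) + (108950 - 105794)*(202480 + 102352))/((234 - 1*(-61267)) + 115044) = ((5 - 538) + 3156*304832)/((234 + 61267) + 115044) = (-533 + 962049792)/(61501 + 115044) = 962049259/176545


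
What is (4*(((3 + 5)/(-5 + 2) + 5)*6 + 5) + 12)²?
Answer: 7744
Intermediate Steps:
(4*(((3 + 5)/(-5 + 2) + 5)*6 + 5) + 12)² = (4*((8/(-3) + 5)*6 + 5) + 12)² = (4*((8*(-⅓) + 5)*6 + 5) + 12)² = (4*((-8/3 + 5)*6 + 5) + 12)² = (4*((7/3)*6 + 5) + 12)² = (4*(14 + 5) + 12)² = (4*19 + 12)² = (76 + 12)² = 88² = 7744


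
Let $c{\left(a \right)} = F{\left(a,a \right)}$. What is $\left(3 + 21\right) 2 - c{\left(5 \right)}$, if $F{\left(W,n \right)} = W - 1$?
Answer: $44$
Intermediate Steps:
$F{\left(W,n \right)} = -1 + W$ ($F{\left(W,n \right)} = W - 1 = -1 + W$)
$c{\left(a \right)} = -1 + a$
$\left(3 + 21\right) 2 - c{\left(5 \right)} = \left(3 + 21\right) 2 - \left(-1 + 5\right) = 24 \cdot 2 - 4 = 48 - 4 = 44$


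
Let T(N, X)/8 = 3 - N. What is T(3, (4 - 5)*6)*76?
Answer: 0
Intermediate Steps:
T(N, X) = 24 - 8*N (T(N, X) = 8*(3 - N) = 24 - 8*N)
T(3, (4 - 5)*6)*76 = (24 - 8*3)*76 = (24 - 24)*76 = 0*76 = 0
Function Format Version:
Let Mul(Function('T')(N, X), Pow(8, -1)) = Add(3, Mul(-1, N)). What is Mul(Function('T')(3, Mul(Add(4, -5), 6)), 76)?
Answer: 0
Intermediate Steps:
Function('T')(N, X) = Add(24, Mul(-8, N)) (Function('T')(N, X) = Mul(8, Add(3, Mul(-1, N))) = Add(24, Mul(-8, N)))
Mul(Function('T')(3, Mul(Add(4, -5), 6)), 76) = Mul(Add(24, Mul(-8, 3)), 76) = Mul(Add(24, -24), 76) = Mul(0, 76) = 0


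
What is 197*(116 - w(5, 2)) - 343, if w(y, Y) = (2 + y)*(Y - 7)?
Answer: 29404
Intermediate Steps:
w(y, Y) = (-7 + Y)*(2 + y) (w(y, Y) = (2 + y)*(-7 + Y) = (-7 + Y)*(2 + y))
197*(116 - w(5, 2)) - 343 = 197*(116 - (-14 - 7*5 + 2*2 + 2*5)) - 343 = 197*(116 - (-14 - 35 + 4 + 10)) - 343 = 197*(116 - 1*(-35)) - 343 = 197*(116 + 35) - 343 = 197*151 - 343 = 29747 - 343 = 29404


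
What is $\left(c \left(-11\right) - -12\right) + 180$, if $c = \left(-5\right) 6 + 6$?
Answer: $456$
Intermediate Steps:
$c = -24$ ($c = -30 + 6 = -24$)
$\left(c \left(-11\right) - -12\right) + 180 = \left(\left(-24\right) \left(-11\right) - -12\right) + 180 = \left(264 + \left(-66 + 78\right)\right) + 180 = \left(264 + 12\right) + 180 = 276 + 180 = 456$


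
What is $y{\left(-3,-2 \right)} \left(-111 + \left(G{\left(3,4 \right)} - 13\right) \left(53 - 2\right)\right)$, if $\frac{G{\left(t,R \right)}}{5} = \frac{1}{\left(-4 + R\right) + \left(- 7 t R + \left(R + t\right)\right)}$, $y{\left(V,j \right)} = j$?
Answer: $\frac{119706}{77} \approx 1554.6$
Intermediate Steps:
$G{\left(t,R \right)} = \frac{5}{-4 + t + 2 R - 7 R t}$ ($G{\left(t,R \right)} = \frac{5}{\left(-4 + R\right) + \left(- 7 t R + \left(R + t\right)\right)} = \frac{5}{\left(-4 + R\right) - \left(- R - t + 7 R t\right)} = \frac{5}{\left(-4 + R\right) + \left(R + t - 7 R t\right)} = \frac{5}{-4 + t + 2 R - 7 R t}$)
$y{\left(-3,-2 \right)} \left(-111 + \left(G{\left(3,4 \right)} - 13\right) \left(53 - 2\right)\right) = - 2 \left(-111 + \left(- \frac{5}{4 - 3 - 8 + 7 \cdot 4 \cdot 3} - 13\right) \left(53 - 2\right)\right) = - 2 \left(-111 + \left(- \frac{5}{4 - 3 - 8 + 84} - 13\right) 51\right) = - 2 \left(-111 + \left(- \frac{5}{77} - 13\right) 51\right) = - 2 \left(-111 - \frac{51306}{77}\right) = \left(-2\right) \left(- \frac{59853}{77}\right) = \frac{119706}{77}$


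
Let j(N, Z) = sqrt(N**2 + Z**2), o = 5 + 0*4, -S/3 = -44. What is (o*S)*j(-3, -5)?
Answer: 660*sqrt(34) ≈ 3848.4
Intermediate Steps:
S = 132 (S = -3*(-44) = 132)
o = 5 (o = 5 + 0 = 5)
(o*S)*j(-3, -5) = (5*132)*sqrt((-3)**2 + (-5)**2) = 660*sqrt(9 + 25) = 660*sqrt(34)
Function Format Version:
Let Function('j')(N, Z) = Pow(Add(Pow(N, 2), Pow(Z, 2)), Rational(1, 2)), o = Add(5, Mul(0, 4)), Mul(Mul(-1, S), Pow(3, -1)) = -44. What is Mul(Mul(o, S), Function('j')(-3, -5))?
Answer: Mul(660, Pow(34, Rational(1, 2))) ≈ 3848.4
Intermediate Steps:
S = 132 (S = Mul(-3, -44) = 132)
o = 5 (o = Add(5, 0) = 5)
Mul(Mul(o, S), Function('j')(-3, -5)) = Mul(Mul(5, 132), Pow(Add(Pow(-3, 2), Pow(-5, 2)), Rational(1, 2))) = Mul(660, Pow(Add(9, 25), Rational(1, 2))) = Mul(660, Pow(34, Rational(1, 2)))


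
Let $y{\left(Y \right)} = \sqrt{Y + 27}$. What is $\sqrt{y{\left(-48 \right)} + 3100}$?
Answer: $\sqrt{3100 + i \sqrt{21}} \approx 55.678 + 0.0412 i$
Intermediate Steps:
$y{\left(Y \right)} = \sqrt{27 + Y}$
$\sqrt{y{\left(-48 \right)} + 3100} = \sqrt{\sqrt{27 - 48} + 3100} = \sqrt{\sqrt{-21} + 3100} = \sqrt{i \sqrt{21} + 3100} = \sqrt{3100 + i \sqrt{21}}$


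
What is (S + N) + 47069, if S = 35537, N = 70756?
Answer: 153362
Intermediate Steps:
(S + N) + 47069 = (35537 + 70756) + 47069 = 106293 + 47069 = 153362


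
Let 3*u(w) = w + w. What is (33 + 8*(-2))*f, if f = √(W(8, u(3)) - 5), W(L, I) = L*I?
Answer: 17*√11 ≈ 56.383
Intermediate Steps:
u(w) = 2*w/3 (u(w) = (w + w)/3 = (2*w)/3 = 2*w/3)
W(L, I) = I*L
f = √11 (f = √(((⅔)*3)*8 - 5) = √(2*8 - 5) = √(16 - 5) = √11 ≈ 3.3166)
(33 + 8*(-2))*f = (33 + 8*(-2))*√11 = (33 - 16)*√11 = 17*√11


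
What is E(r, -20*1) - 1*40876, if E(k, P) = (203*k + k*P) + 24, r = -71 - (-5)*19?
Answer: -36460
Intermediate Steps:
r = 24 (r = -71 - 1*(-95) = -71 + 95 = 24)
E(k, P) = 24 + 203*k + P*k (E(k, P) = (203*k + P*k) + 24 = 24 + 203*k + P*k)
E(r, -20*1) - 1*40876 = (24 + 203*24 - 20*1*24) - 1*40876 = (24 + 4872 - 20*24) - 40876 = (24 + 4872 - 480) - 40876 = 4416 - 40876 = -36460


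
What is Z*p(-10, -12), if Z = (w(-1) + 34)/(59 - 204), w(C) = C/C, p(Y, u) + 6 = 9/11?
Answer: 399/319 ≈ 1.2508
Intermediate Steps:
p(Y, u) = -57/11 (p(Y, u) = -6 + 9/11 = -57/11)
w(C) = 1
Z = -7/29 (Z = (1 + 34)/(59 - 204) = 35/(-145) = 35*(-1/145) = -7/29 ≈ -0.24138)
Z*p(-10, -12) = -7/29*(-57/11) = 399/319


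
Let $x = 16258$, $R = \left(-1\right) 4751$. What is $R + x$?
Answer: $11507$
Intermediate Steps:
$R = -4751$
$R + x = -4751 + 16258 = 11507$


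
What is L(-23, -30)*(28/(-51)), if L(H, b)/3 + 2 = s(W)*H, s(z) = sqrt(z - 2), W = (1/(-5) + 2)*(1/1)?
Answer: 56/17 + 644*I*sqrt(5)/85 ≈ 3.2941 + 16.941*I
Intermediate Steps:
W = 9/5 (W = (-1/5 + 2)*(1*1) = (9/5)*1 = 9/5 ≈ 1.8000)
s(z) = sqrt(-2 + z)
L(H, b) = -6 + 3*I*H*sqrt(5)/5 (L(H, b) = -6 + 3*(sqrt(-2 + 9/5)*H) = -6 + 3*(sqrt(-1/5)*H) = -6 + 3*((I*sqrt(5)/5)*H) = -6 + 3*(I*H*sqrt(5)/5) = -6 + 3*I*H*sqrt(5)/5)
L(-23, -30)*(28/(-51)) = (-6 + (3/5)*I*(-23)*sqrt(5))*(28/(-51)) = (-6 - 69*I*sqrt(5)/5)*(28*(-1/51)) = (-6 - 69*I*sqrt(5)/5)*(-28/51) = 56/17 + 644*I*sqrt(5)/85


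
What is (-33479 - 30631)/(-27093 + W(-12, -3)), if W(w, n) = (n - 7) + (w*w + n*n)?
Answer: 6411/2695 ≈ 2.3788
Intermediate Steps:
W(w, n) = -7 + n + n² + w² (W(w, n) = (-7 + n) + (w² + n²) = (-7 + n) + (n² + w²) = -7 + n + n² + w²)
(-33479 - 30631)/(-27093 + W(-12, -3)) = (-33479 - 30631)/(-27093 + (-7 - 3 + (-3)² + (-12)²)) = -64110/(-27093 + (-7 - 3 + 9 + 144)) = -64110/(-27093 + 143) = -64110/(-26950) = -64110*(-1/26950) = 6411/2695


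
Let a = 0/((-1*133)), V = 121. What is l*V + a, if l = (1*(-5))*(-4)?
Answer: 2420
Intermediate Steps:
a = 0 (a = 0/(-133) = 0*(-1/133) = 0)
l = 20 (l = -5*(-4) = 20)
l*V + a = 20*121 + 0 = 2420 + 0 = 2420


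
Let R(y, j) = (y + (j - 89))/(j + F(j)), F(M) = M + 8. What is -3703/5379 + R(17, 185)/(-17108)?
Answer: -7982419033/11595015432 ≈ -0.68844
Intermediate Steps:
F(M) = 8 + M
R(y, j) = (-89 + j + y)/(8 + 2*j) (R(y, j) = (y + (j - 89))/(j + (8 + j)) = (y + (-89 + j))/(8 + 2*j) = (-89 + j + y)/(8 + 2*j))
-3703/5379 + R(17, 185)/(-17108) = -3703/5379 + ((-89 + 185 + 17)/(2*(4 + 185)))/(-17108) = -3703*1/5379 + ((1/2)*113/189)*(-1/17108) = -3703/5379 + ((1/2)*(1/189)*113)*(-1/17108) = -3703/5379 + (113/378)*(-1/17108) = -3703/5379 - 113/6466824 = -7982419033/11595015432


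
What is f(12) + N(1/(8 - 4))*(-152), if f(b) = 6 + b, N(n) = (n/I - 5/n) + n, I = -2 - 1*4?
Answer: 9079/3 ≈ 3026.3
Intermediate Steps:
I = -6 (I = -2 - 4 = -6)
N(n) = -5/n + 5*n/6 (N(n) = (n/(-6) - 5/n) + n = (n*(-⅙) - 5/n) + n = (-n/6 - 5/n) + n = (-5/n - n/6) + n = -5/n + 5*n/6)
f(12) + N(1/(8 - 4))*(-152) = (6 + 12) + (-5/(1/(8 - 4)) + 5/(6*(8 - 4)))*(-152) = 18 + (-5/(1/4) + (⅚)/4)*(-152) = 18 + (-5/¼ + (⅚)*(¼))*(-152) = 18 + (-5*4 + 5/24)*(-152) = 18 + (-20 + 5/24)*(-152) = 18 - 475/24*(-152) = 18 + 9025/3 = 9079/3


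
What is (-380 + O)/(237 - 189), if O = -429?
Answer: -809/48 ≈ -16.854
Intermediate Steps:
(-380 + O)/(237 - 189) = (-380 - 429)/(237 - 189) = -809/48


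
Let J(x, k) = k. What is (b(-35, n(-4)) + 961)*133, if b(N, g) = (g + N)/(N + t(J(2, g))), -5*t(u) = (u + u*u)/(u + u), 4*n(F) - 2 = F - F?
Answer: 4733911/37 ≈ 1.2794e+5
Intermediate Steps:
n(F) = 1/2 (n(F) = 1/2 + (F - F)/4 = 1/2 + (1/4)*0 = 1/2 + 0 = 1/2)
t(u) = -(u + u**2)/(10*u) (t(u) = -(u + u*u)/(5*(u + u)) = -(u + u**2)/(5*(2*u)) = -(u + u**2)*1/(2*u)/5 = -(u + u**2)/(10*u))
b(N, g) = (N + g)/(-1/10 + N - g/10) (b(N, g) = (g + N)/(N + (-1/10 - g/10)) = (N + g)/(-1/10 + N - g/10))
(b(-35, n(-4)) + 961)*133 = (10*(-1*(-35) - 1*1/2)/(1 + 1/2 - 10*(-35)) + 961)*133 = (10*(35 - 1/2)/(1 + 1/2 + 350) + 961)*133 = (10*(69/2)/(703/2) + 961)*133 = (10*(2/703)*(69/2) + 961)*133 = (690/703 + 961)*133 = (676273/703)*133 = 4733911/37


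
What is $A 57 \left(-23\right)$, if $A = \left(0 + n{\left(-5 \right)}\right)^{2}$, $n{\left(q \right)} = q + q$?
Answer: $-131100$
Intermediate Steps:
$n{\left(q \right)} = 2 q$
$A = 100$ ($A = \left(0 + 2 \left(-5\right)\right)^{2} = \left(0 - 10\right)^{2} = \left(-10\right)^{2} = 100$)
$A 57 \left(-23\right) = 100 \cdot 57 \left(-23\right) = 5700 \left(-23\right) = -131100$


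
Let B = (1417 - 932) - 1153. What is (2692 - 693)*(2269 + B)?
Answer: 3200399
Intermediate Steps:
B = -668 (B = 485 - 1153 = -668)
(2692 - 693)*(2269 + B) = (2692 - 693)*(2269 - 668) = 1999*1601 = 3200399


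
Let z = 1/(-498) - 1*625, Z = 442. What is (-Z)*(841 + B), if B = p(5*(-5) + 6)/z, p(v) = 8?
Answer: -115697083294/311251 ≈ -3.7172e+5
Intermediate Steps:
z = -311251/498 (z = -1/498 - 625 = -311251/498 ≈ -625.00)
B = -3984/311251 (B = 8/(-311251/498) = 8*(-498/311251) = -3984/311251 ≈ -0.012800)
(-Z)*(841 + B) = (-1*442)*(841 - 3984/311251) = -442*261758107/311251 = -115697083294/311251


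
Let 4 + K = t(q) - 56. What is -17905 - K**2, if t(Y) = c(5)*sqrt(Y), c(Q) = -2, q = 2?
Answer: -21513 - 240*sqrt(2) ≈ -21852.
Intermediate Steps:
t(Y) = -2*sqrt(Y)
K = -60 - 2*sqrt(2) (K = -4 + (-2*sqrt(2) - 56) = -4 + (-56 - 2*sqrt(2)) = -60 - 2*sqrt(2) ≈ -62.828)
-17905 - K**2 = -17905 - (-60 - 2*sqrt(2))**2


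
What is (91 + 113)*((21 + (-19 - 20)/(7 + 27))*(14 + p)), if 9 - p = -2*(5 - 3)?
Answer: 109350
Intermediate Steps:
p = 13 (p = 9 - (-2)*(5 - 3) = 9 - (-2)*2 = 9 - 1*(-4) = 9 + 4 = 13)
(91 + 113)*((21 + (-19 - 20)/(7 + 27))*(14 + p)) = (91 + 113)*((21 + (-19 - 20)/(7 + 27))*(14 + 13)) = 204*((21 - 39/34)*27) = 204*((675/34)*27) = 204*(18225/34) = 109350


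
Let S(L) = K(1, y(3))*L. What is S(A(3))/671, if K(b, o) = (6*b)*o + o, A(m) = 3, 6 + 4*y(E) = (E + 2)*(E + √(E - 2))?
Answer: 147/1342 ≈ 0.10954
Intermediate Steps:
y(E) = -3/2 + (2 + E)*(E + √(-2 + E))/4 (y(E) = -3/2 + ((E + 2)*(E + √(E - 2)))/4 = -3/2 + ((2 + E)*(E + √(-2 + E)))/4 = -3/2 + (2 + E)*(E + √(-2 + E))/4)
K(b, o) = o + 6*b*o (K(b, o) = 6*b*o + o = o + 6*b*o)
S(L) = 49*L/2 (S(L) = ((-3/2 + (½)*3 + √(-2 + 3)/2 + (¼)*3² + (¼)*3*√(-2 + 3))*(1 + 6*1))*L = ((-3/2 + 3/2 + √1/2 + (¼)*9 + (¼)*3*√1)*(1 + 6))*L = ((-3/2 + 3/2 + (½)*1 + 9/4 + (¼)*3*1)*7)*L = ((-3/2 + 3/2 + ½ + 9/4 + ¾)*7)*L = ((7/2)*7)*L = 49*L/2)
S(A(3))/671 = ((49/2)*3)/671 = (147/2)*(1/671) = 147/1342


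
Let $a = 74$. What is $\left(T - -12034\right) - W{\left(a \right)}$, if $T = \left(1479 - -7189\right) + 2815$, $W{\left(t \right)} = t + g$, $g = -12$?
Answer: $23455$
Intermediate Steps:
$W{\left(t \right)} = -12 + t$ ($W{\left(t \right)} = t - 12 = -12 + t$)
$T = 11483$ ($T = \left(1479 + 7189\right) + 2815 = 8668 + 2815 = 11483$)
$\left(T - -12034\right) - W{\left(a \right)} = \left(11483 - -12034\right) - \left(-12 + 74\right) = \left(11483 + 12034\right) - 62 = 23517 - 62 = 23455$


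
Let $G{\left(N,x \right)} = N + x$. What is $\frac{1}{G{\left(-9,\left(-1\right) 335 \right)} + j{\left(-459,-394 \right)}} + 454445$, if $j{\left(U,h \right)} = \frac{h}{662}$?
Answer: $\frac{51834450814}{114061} \approx 4.5445 \cdot 10^{5}$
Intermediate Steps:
$j{\left(U,h \right)} = \frac{h}{662}$ ($j{\left(U,h \right)} = h \frac{1}{662} = \frac{h}{662}$)
$\frac{1}{G{\left(-9,\left(-1\right) 335 \right)} + j{\left(-459,-394 \right)}} + 454445 = \frac{1}{\left(-9 - 335\right) + \frac{1}{662} \left(-394\right)} + 454445 = \frac{1}{\left(-9 - 335\right) - \frac{197}{331}} + 454445 = \frac{1}{-344 - \frac{197}{331}} + 454445 = \frac{1}{- \frac{114061}{331}} + 454445 = - \frac{331}{114061} + 454445 = \frac{51834450814}{114061}$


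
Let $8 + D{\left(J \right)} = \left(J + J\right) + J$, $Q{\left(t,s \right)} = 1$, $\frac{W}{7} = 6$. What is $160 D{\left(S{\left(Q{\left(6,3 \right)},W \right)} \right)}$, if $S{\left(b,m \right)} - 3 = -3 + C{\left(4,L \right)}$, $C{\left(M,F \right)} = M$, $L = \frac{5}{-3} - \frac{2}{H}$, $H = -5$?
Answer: $640$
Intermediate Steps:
$L = - \frac{19}{15}$ ($L = \frac{5}{-3} - \frac{2}{-5} = 5 \left(- \frac{1}{3}\right) - - \frac{2}{5} = - \frac{5}{3} + \frac{2}{5} = - \frac{19}{15} \approx -1.2667$)
$W = 42$ ($W = 7 \cdot 6 = 42$)
$S{\left(b,m \right)} = 4$ ($S{\left(b,m \right)} = 3 + \left(-3 + 4\right) = 3 + 1 = 4$)
$D{\left(J \right)} = -8 + 3 J$ ($D{\left(J \right)} = -8 + \left(\left(J + J\right) + J\right) = -8 + \left(2 J + J\right) = -8 + 3 J$)
$160 D{\left(S{\left(Q{\left(6,3 \right)},W \right)} \right)} = 160 \left(-8 + 3 \cdot 4\right) = 160 \left(-8 + 12\right) = 160 \cdot 4 = 640$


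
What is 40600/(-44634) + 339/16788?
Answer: -111076979/124885932 ≈ -0.88943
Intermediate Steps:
40600/(-44634) + 339/16788 = 40600*(-1/44634) + 339*(1/16788) = -20300/22317 + 113/5596 = -111076979/124885932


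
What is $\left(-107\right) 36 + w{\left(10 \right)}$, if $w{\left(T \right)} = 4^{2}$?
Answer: $-3836$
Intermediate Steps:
$w{\left(T \right)} = 16$
$\left(-107\right) 36 + w{\left(10 \right)} = \left(-107\right) 36 + 16 = -3852 + 16 = -3836$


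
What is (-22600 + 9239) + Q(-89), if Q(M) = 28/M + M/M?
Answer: -1189068/89 ≈ -13360.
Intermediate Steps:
Q(M) = 1 + 28/M (Q(M) = 28/M + 1 = 1 + 28/M)
(-22600 + 9239) + Q(-89) = (-22600 + 9239) + (28 - 89)/(-89) = -13361 - 1/89*(-61) = -13361 + 61/89 = -1189068/89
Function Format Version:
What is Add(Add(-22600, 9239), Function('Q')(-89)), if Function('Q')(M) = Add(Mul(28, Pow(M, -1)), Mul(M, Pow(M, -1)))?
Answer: Rational(-1189068, 89) ≈ -13360.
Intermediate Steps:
Function('Q')(M) = Add(1, Mul(28, Pow(M, -1))) (Function('Q')(M) = Add(Mul(28, Pow(M, -1)), 1) = Add(1, Mul(28, Pow(M, -1))))
Add(Add(-22600, 9239), Function('Q')(-89)) = Add(Add(-22600, 9239), Mul(Pow(-89, -1), Add(28, -89))) = Add(-13361, Mul(Rational(-1, 89), -61)) = Add(-13361, Rational(61, 89)) = Rational(-1189068, 89)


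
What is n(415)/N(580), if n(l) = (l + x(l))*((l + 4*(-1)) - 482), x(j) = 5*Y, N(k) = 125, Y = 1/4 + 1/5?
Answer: -118499/500 ≈ -237.00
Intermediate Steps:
Y = 9/20 (Y = 1*(1/4) + 1*(1/5) = 1/4 + 1/5 = 9/20 ≈ 0.45000)
x(j) = 9/4 (x(j) = 5*(9/20) = 9/4)
n(l) = (-486 + l)*(9/4 + l) (n(l) = (l + 9/4)*((l + 4*(-1)) - 482) = (9/4 + l)*((l - 4) - 482) = (9/4 + l)*((-4 + l) - 482) = (9/4 + l)*(-486 + l) = (-486 + l)*(9/4 + l))
n(415)/N(580) = (-2187/2 + 415**2 - 1935/4*415)/125 = (-2187/2 + 172225 - 803025/4)*(1/125) = -118499/4*1/125 = -118499/500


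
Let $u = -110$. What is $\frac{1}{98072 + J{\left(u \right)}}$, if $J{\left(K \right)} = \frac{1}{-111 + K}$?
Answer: $\frac{221}{21673911} \approx 1.0197 \cdot 10^{-5}$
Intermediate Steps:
$\frac{1}{98072 + J{\left(u \right)}} = \frac{1}{98072 + \frac{1}{-111 - 110}} = \frac{1}{98072 + \frac{1}{-221}} = \frac{1}{98072 - \frac{1}{221}} = \frac{1}{\frac{21673911}{221}} = \frac{221}{21673911}$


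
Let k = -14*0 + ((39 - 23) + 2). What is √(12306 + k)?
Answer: 2*√3081 ≈ 111.01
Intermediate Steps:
k = 18 (k = 0 + (16 + 2) = 0 + 18 = 18)
√(12306 + k) = √(12306 + 18) = √12324 = 2*√3081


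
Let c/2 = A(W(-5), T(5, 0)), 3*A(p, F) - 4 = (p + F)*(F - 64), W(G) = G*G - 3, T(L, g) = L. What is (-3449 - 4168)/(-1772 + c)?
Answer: 22851/8494 ≈ 2.6903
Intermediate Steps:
W(G) = -3 + G² (W(G) = G² - 3 = -3 + G²)
A(p, F) = 4/3 + (-64 + F)*(F + p)/3 (A(p, F) = 4/3 + ((p + F)*(F - 64))/3 = 4/3 + ((F + p)*(-64 + F))/3 = 4/3 + ((-64 + F)*(F + p))/3 = 4/3 + (-64 + F)*(F + p)/3)
c = -3178/3 (c = 2*(4/3 - 64/3*5 - 64*(-3 + (-5)²)/3 + (⅓)*5² + (⅓)*5*(-3 + (-5)²)) = 2*(4/3 - 320/3 - 64*(-3 + 25)/3 + (⅓)*25 + (⅓)*5*(-3 + 25)) = 2*(4/3 - 320/3 - 64/3*22 + 25/3 + (⅓)*5*22) = 2*(4/3 - 320/3 - 1408/3 + 25/3 + 110/3) = 2*(-1589/3) = -3178/3 ≈ -1059.3)
(-3449 - 4168)/(-1772 + c) = (-3449 - 4168)/(-1772 - 3178/3) = -7617/(-8494/3) = -7617*(-3/8494) = 22851/8494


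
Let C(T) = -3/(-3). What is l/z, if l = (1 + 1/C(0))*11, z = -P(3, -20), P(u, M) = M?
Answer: 11/10 ≈ 1.1000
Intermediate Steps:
C(T) = 1 (C(T) = -3*(-⅓) = 1)
z = 20 (z = -1*(-20) = 20)
l = 22 (l = (1 + 1/1)*11 = (1 + 1)*11 = 2*11 = 22)
l/z = 22/20 = 22*(1/20) = 11/10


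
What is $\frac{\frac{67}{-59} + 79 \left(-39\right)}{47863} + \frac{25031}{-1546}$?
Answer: $- \frac{70966600343}{4365775682} \approx -16.255$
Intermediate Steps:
$\frac{\frac{67}{-59} + 79 \left(-39\right)}{47863} + \frac{25031}{-1546} = \left(67 \left(- \frac{1}{59}\right) - 3081\right) \frac{1}{47863} + 25031 \left(- \frac{1}{1546}\right) = \left(- \frac{67}{59} - 3081\right) \frac{1}{47863} - \frac{25031}{1546} = \left(- \frac{181846}{59}\right) \frac{1}{47863} - \frac{25031}{1546} = - \frac{181846}{2823917} - \frac{25031}{1546} = - \frac{70966600343}{4365775682}$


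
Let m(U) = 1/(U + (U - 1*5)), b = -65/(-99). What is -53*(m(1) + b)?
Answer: -1696/99 ≈ -17.131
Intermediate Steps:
b = 65/99 (b = -65*(-1/99) = 65/99 ≈ 0.65657)
m(U) = 1/(-5 + 2*U) (m(U) = 1/(U + (U - 5)) = 1/(U + (-5 + U)) = 1/(-5 + 2*U))
-53*(m(1) + b) = -53*(1/(-5 + 2*1) + 65/99) = -53*(1/(-5 + 2) + 65/99) = -53*(1/(-3) + 65/99) = -53*(-1/3 + 65/99) = -53*32/99 = -1696/99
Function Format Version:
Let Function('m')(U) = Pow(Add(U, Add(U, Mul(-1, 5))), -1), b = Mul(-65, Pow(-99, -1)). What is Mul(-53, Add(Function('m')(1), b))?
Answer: Rational(-1696, 99) ≈ -17.131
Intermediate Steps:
b = Rational(65, 99) (b = Mul(-65, Rational(-1, 99)) = Rational(65, 99) ≈ 0.65657)
Function('m')(U) = Pow(Add(-5, Mul(2, U)), -1) (Function('m')(U) = Pow(Add(U, Add(U, -5)), -1) = Pow(Add(U, Add(-5, U)), -1) = Pow(Add(-5, Mul(2, U)), -1))
Mul(-53, Add(Function('m')(1), b)) = Mul(-53, Add(Pow(Add(-5, Mul(2, 1)), -1), Rational(65, 99))) = Mul(-53, Add(Pow(Add(-5, 2), -1), Rational(65, 99))) = Mul(-53, Add(Pow(-3, -1), Rational(65, 99))) = Mul(-53, Add(Rational(-1, 3), Rational(65, 99))) = Mul(-53, Rational(32, 99)) = Rational(-1696, 99)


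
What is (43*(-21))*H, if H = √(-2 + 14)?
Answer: -1806*√3 ≈ -3128.1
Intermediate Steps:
H = 2*√3 (H = √12 = 2*√3 ≈ 3.4641)
(43*(-21))*H = (43*(-21))*(2*√3) = -1806*√3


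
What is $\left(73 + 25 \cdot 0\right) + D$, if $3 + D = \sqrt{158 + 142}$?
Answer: $70 + 10 \sqrt{3} \approx 87.321$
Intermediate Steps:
$D = -3 + 10 \sqrt{3}$ ($D = -3 + \sqrt{158 + 142} = -3 + \sqrt{300} = -3 + 10 \sqrt{3} \approx 14.321$)
$\left(73 + 25 \cdot 0\right) + D = \left(73 + 25 \cdot 0\right) - \left(3 - 10 \sqrt{3}\right) = \left(73 + 0\right) - \left(3 - 10 \sqrt{3}\right) = 73 - \left(3 - 10 \sqrt{3}\right) = 70 + 10 \sqrt{3}$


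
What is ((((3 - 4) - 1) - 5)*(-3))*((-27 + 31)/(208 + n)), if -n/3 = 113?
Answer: -84/131 ≈ -0.64122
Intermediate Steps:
n = -339 (n = -3*113 = -339)
((((3 - 4) - 1) - 5)*(-3))*((-27 + 31)/(208 + n)) = ((((3 - 4) - 1) - 5)*(-3))*((-27 + 31)/(208 - 339)) = (((-1 - 1) - 5)*(-3))*(4/(-131)) = ((-2 - 5)*(-3))*(4*(-1/131)) = -7*(-3)*(-4/131) = 21*(-4/131) = -84/131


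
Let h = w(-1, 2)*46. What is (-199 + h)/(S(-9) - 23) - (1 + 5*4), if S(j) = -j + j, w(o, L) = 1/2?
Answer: -307/23 ≈ -13.348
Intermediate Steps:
w(o, L) = 1/2
h = 23 (h = (1/2)*46 = 23)
S(j) = 0
(-199 + h)/(S(-9) - 23) - (1 + 5*4) = (-199 + 23)/(0 - 23) - (1 + 5*4) = -176/(-23) - (1 + 20) = -176*(-1/23) - 1*21 = 176/23 - 21 = -307/23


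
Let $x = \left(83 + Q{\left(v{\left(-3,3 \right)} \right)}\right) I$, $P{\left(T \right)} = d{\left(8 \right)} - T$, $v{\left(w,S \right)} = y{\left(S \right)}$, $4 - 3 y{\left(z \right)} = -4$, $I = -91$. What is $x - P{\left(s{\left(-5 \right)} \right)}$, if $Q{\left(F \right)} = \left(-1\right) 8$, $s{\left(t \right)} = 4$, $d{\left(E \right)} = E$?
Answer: $-6829$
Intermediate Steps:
$y{\left(z \right)} = \frac{8}{3}$ ($y{\left(z \right)} = \frac{4}{3} - - \frac{4}{3} = \frac{4}{3} + \frac{4}{3} = \frac{8}{3}$)
$v{\left(w,S \right)} = \frac{8}{3}$
$Q{\left(F \right)} = -8$
$P{\left(T \right)} = 8 - T$
$x = -6825$ ($x = \left(83 - 8\right) \left(-91\right) = 75 \left(-91\right) = -6825$)
$x - P{\left(s{\left(-5 \right)} \right)} = -6825 - \left(8 - 4\right) = -6825 - 4 = -6829$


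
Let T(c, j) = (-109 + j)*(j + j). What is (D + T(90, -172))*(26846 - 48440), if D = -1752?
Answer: -2049529728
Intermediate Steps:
T(c, j) = 2*j*(-109 + j) (T(c, j) = (-109 + j)*(2*j) = 2*j*(-109 + j))
(D + T(90, -172))*(26846 - 48440) = (-1752 + 2*(-172)*(-109 - 172))*(26846 - 48440) = (-1752 + 2*(-172)*(-281))*(-21594) = (-1752 + 96664)*(-21594) = 94912*(-21594) = -2049529728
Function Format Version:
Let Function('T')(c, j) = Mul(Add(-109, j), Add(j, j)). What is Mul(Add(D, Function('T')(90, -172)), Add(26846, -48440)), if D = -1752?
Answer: -2049529728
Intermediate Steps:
Function('T')(c, j) = Mul(2, j, Add(-109, j)) (Function('T')(c, j) = Mul(Add(-109, j), Mul(2, j)) = Mul(2, j, Add(-109, j)))
Mul(Add(D, Function('T')(90, -172)), Add(26846, -48440)) = Mul(Add(-1752, Mul(2, -172, Add(-109, -172))), Add(26846, -48440)) = Mul(Add(-1752, Mul(2, -172, -281)), -21594) = Mul(Add(-1752, 96664), -21594) = Mul(94912, -21594) = -2049529728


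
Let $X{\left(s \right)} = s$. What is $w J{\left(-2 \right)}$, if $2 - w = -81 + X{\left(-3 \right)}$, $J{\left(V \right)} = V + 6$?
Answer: $344$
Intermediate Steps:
$J{\left(V \right)} = 6 + V$
$w = 86$ ($w = 2 - \left(-81 - 3\right) = 2 - -84 = 2 + 84 = 86$)
$w J{\left(-2 \right)} = 86 \left(6 - 2\right) = 86 \cdot 4 = 344$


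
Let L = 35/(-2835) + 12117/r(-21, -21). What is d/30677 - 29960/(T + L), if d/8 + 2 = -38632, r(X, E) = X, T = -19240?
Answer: -210834929148/24621022753 ≈ -8.5632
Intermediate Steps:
L = -46738/81 (L = 35/(-2835) + 12117/(-21) = 35*(-1/2835) + 12117*(-1/21) = -1/81 - 577 = -46738/81 ≈ -577.01)
d = -309072 (d = -16 + 8*(-38632) = -16 - 309056 = -309072)
d/30677 - 29960/(T + L) = -309072/30677 - 29960/(-19240 - 46738/81) = -309072*1/30677 - 29960/(-1605178/81) = -309072/30677 - 29960*(-81/1605178) = -309072/30677 + 1213380/802589 = -210834929148/24621022753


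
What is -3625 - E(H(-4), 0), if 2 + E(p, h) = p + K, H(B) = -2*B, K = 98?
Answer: -3729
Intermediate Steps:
E(p, h) = 96 + p (E(p, h) = -2 + (p + 98) = -2 + (98 + p) = 96 + p)
-3625 - E(H(-4), 0) = -3625 - (96 - 2*(-4)) = -3625 - (96 + 8) = -3625 - 1*104 = -3625 - 104 = -3729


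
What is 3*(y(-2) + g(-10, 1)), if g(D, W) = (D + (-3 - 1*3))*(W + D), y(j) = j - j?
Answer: 432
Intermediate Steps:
y(j) = 0
g(D, W) = (-6 + D)*(D + W) (g(D, W) = (D + (-3 - 3))*(D + W) = (D - 6)*(D + W) = (-6 + D)*(D + W))
3*(y(-2) + g(-10, 1)) = 3*(0 + ((-10)**2 - 6*(-10) - 6*1 - 10*1)) = 3*(0 + (100 + 60 - 6 - 10)) = 3*(0 + 144) = 3*144 = 432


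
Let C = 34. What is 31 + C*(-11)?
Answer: -343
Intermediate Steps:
31 + C*(-11) = 31 + 34*(-11) = 31 - 374 = -343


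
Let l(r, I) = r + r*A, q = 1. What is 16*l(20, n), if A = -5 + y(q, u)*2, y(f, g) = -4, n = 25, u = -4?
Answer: -3840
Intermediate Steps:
A = -13 (A = -5 - 4*2 = -5 - 8 = -13)
l(r, I) = -12*r (l(r, I) = r + r*(-13) = r - 13*r = -12*r)
16*l(20, n) = 16*(-12*20) = 16*(-240) = -3840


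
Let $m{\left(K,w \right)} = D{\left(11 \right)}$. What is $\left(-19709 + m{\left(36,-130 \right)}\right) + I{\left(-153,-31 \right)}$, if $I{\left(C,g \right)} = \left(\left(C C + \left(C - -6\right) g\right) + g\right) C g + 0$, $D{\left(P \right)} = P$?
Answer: $132476007$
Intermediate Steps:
$m{\left(K,w \right)} = 11$
$I{\left(C,g \right)} = C g \left(g + C^{2} + g \left(6 + C\right)\right)$ ($I{\left(C,g \right)} = \left(\left(C^{2} + \left(C + 6\right) g\right) + g\right) C g + 0 = \left(\left(C^{2} + \left(6 + C\right) g\right) + g\right) C g + 0 = \left(\left(C^{2} + g \left(6 + C\right)\right) + g\right) C g + 0 = \left(g + C^{2} + g \left(6 + C\right)\right) C g + 0 = C \left(g + C^{2} + g \left(6 + C\right)\right) g + 0 = C g \left(g + C^{2} + g \left(6 + C\right)\right) + 0 = C g \left(g + C^{2} + g \left(6 + C\right)\right)$)
$\left(-19709 + m{\left(36,-130 \right)}\right) + I{\left(-153,-31 \right)} = \left(-19709 + 11\right) - - 4743 \left(\left(-153\right)^{2} + 7 \left(-31\right) - -4743\right) = -19698 - - 4743 \left(23409 - 217 + 4743\right) = -19698 - \left(-4743\right) 27935 = -19698 + 132495705 = 132476007$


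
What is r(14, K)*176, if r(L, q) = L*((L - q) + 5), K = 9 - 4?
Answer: 34496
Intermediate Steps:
K = 5
r(L, q) = L*(5 + L - q)
r(14, K)*176 = (14*(5 + 14 - 1*5))*176 = (14*(5 + 14 - 5))*176 = (14*14)*176 = 196*176 = 34496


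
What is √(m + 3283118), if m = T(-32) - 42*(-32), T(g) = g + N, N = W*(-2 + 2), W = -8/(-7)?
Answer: √3284430 ≈ 1812.3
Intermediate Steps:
W = 8/7 (W = -8*(-⅐) = 8/7 ≈ 1.1429)
N = 0 (N = 8*(-2 + 2)/7 = (8/7)*0 = 0)
T(g) = g (T(g) = g + 0 = g)
m = 1312 (m = -32 - 42*(-32) = -32 + 1344 = 1312)
√(m + 3283118) = √(1312 + 3283118) = √3284430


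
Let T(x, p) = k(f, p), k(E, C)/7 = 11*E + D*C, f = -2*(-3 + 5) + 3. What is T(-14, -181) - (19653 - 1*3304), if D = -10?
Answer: -3756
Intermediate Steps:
f = -1 (f = -2*2 + 3 = -4 + 3 = -1)
k(E, C) = -70*C + 77*E (k(E, C) = 7*(11*E - 10*C) = 7*(-10*C + 11*E) = -70*C + 77*E)
T(x, p) = -77 - 70*p (T(x, p) = -70*p + 77*(-1) = -70*p - 77 = -77 - 70*p)
T(-14, -181) - (19653 - 1*3304) = (-77 - 70*(-181)) - (19653 - 1*3304) = (-77 + 12670) - (19653 - 3304) = 12593 - 1*16349 = 12593 - 16349 = -3756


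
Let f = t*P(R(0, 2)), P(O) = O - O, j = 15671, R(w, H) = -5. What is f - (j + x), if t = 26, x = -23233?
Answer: 7562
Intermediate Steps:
P(O) = 0
f = 0 (f = 26*0 = 0)
f - (j + x) = 0 - (15671 - 23233) = 0 - 1*(-7562) = 0 + 7562 = 7562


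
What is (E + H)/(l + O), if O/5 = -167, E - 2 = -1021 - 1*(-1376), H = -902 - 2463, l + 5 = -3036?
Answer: 752/969 ≈ 0.77606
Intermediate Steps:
l = -3041 (l = -5 - 3036 = -3041)
H = -3365
E = 357 (E = 2 + (-1021 - 1*(-1376)) = 2 + (-1021 + 1376) = 2 + 355 = 357)
O = -835 (O = 5*(-167) = -835)
(E + H)/(l + O) = (357 - 3365)/(-3041 - 835) = -3008/(-3876) = -3008*(-1/3876) = 752/969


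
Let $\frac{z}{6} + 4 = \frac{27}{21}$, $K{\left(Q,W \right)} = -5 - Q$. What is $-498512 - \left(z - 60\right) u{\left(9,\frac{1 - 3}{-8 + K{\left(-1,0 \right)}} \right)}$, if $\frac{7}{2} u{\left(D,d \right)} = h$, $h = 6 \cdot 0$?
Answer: $-498512$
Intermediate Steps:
$h = 0$
$z = - \frac{114}{7}$ ($z = -24 + 6 \cdot \frac{27}{21} = -24 + 6 \cdot 27 \cdot \frac{1}{21} = -24 + 6 \cdot \frac{9}{7} = -24 + \frac{54}{7} = - \frac{114}{7} \approx -16.286$)
$u{\left(D,d \right)} = 0$ ($u{\left(D,d \right)} = \frac{2}{7} \cdot 0 = 0$)
$-498512 - \left(z - 60\right) u{\left(9,\frac{1 - 3}{-8 + K{\left(-1,0 \right)}} \right)} = -498512 - \left(- \frac{114}{7} - 60\right) 0 = -498512 - \left(- \frac{534}{7}\right) 0 = -498512 - 0 = -498512 + 0 = -498512$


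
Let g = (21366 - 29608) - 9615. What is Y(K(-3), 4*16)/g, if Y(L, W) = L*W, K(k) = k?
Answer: 192/17857 ≈ 0.010752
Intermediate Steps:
g = -17857 (g = -8242 - 9615 = -17857)
Y(K(-3), 4*16)/g = -12*16/(-17857) = -3*64*(-1/17857) = -192*(-1/17857) = 192/17857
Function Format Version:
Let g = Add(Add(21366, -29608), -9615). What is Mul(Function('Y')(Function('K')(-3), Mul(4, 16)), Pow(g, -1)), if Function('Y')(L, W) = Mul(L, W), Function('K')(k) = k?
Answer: Rational(192, 17857) ≈ 0.010752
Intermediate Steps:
g = -17857 (g = Add(-8242, -9615) = -17857)
Mul(Function('Y')(Function('K')(-3), Mul(4, 16)), Pow(g, -1)) = Mul(Mul(-3, Mul(4, 16)), Pow(-17857, -1)) = Mul(Mul(-3, 64), Rational(-1, 17857)) = Mul(-192, Rational(-1, 17857)) = Rational(192, 17857)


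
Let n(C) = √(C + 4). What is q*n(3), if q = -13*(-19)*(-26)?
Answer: -6422*√7 ≈ -16991.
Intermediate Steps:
q = -6422 (q = 247*(-26) = -6422)
n(C) = √(4 + C)
q*n(3) = -6422*√(4 + 3) = -6422*√7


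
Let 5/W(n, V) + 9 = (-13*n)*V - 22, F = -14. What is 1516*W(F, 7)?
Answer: 7580/1243 ≈ 6.0982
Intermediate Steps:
W(n, V) = 5/(-31 - 13*V*n) (W(n, V) = 5/(-9 + ((-13*n)*V - 22)) = 5/(-9 + (-13*V*n - 22)) = 5/(-9 + (-22 - 13*V*n)) = 5/(-31 - 13*V*n))
1516*W(F, 7) = 1516*(-5/(31 + 13*7*(-14))) = 1516*(-5/(31 - 1274)) = 1516*(-5/(-1243)) = 1516*(-5*(-1/1243)) = 1516*(5/1243) = 7580/1243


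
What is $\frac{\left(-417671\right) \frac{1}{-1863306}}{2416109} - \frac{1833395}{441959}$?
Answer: $- \frac{8253853162329984341}{1989677495222217486} \approx -4.1483$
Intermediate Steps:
$\frac{\left(-417671\right) \frac{1}{-1863306}}{2416109} - \frac{1833395}{441959} = \left(-417671\right) \left(- \frac{1}{1863306}\right) \frac{1}{2416109} - \frac{1833395}{441959} = \frac{417671}{1863306} \cdot \frac{1}{2416109} - \frac{1833395}{441959} = \frac{417671}{4501950396354} - \frac{1833395}{441959} = - \frac{8253853162329984341}{1989677495222217486}$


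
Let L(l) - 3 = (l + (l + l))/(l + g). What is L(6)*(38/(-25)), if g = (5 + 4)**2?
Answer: -3534/725 ≈ -4.8745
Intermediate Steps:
g = 81 (g = 9**2 = 81)
L(l) = 3 + 3*l/(81 + l) (L(l) = 3 + (l + (l + l))/(l + 81) = 3 + (l + 2*l)/(81 + l) = 3 + (3*l)/(81 + l) = 3 + 3*l/(81 + l))
L(6)*(38/(-25)) = (3*(81 + 2*6)/(81 + 6))*(38/(-25)) = (3*(81 + 12)/87)*(38*(-1/25)) = (3*(1/87)*93)*(-38/25) = (93/29)*(-38/25) = -3534/725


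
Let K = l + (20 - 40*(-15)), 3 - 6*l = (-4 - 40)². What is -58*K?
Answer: -51823/3 ≈ -17274.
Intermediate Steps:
l = -1933/6 (l = ½ - (-4 - 40)²/6 = ½ - ⅙*(-44)² = ½ - ⅙*1936 = ½ - 968/3 = -1933/6 ≈ -322.17)
K = 1787/6 (K = -1933/6 + (20 - 40*(-15)) = -1933/6 + (20 + 600) = -1933/6 + 620 = 1787/6 ≈ 297.83)
-58*K = -58*1787/6 = -51823/3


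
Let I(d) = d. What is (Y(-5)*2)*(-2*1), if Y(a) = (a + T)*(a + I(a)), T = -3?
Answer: -320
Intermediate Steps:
Y(a) = 2*a*(-3 + a) (Y(a) = (a - 3)*(a + a) = (-3 + a)*(2*a) = 2*a*(-3 + a))
(Y(-5)*2)*(-2*1) = ((2*(-5)*(-3 - 5))*2)*(-2*1) = ((2*(-5)*(-8))*2)*(-2) = (80*2)*(-2) = 160*(-2) = -320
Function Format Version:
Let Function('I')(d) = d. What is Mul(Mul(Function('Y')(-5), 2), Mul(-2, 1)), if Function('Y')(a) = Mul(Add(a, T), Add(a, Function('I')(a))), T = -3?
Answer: -320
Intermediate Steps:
Function('Y')(a) = Mul(2, a, Add(-3, a)) (Function('Y')(a) = Mul(Add(a, -3), Add(a, a)) = Mul(Add(-3, a), Mul(2, a)) = Mul(2, a, Add(-3, a)))
Mul(Mul(Function('Y')(-5), 2), Mul(-2, 1)) = Mul(Mul(Mul(2, -5, Add(-3, -5)), 2), Mul(-2, 1)) = Mul(Mul(Mul(2, -5, -8), 2), -2) = Mul(Mul(80, 2), -2) = Mul(160, -2) = -320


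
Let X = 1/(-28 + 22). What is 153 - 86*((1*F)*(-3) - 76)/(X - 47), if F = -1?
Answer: 5631/283 ≈ 19.898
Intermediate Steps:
X = -⅙ (X = 1/(-6) = -⅙ ≈ -0.16667)
153 - 86*((1*F)*(-3) - 76)/(X - 47) = 153 - 86*((1*(-1))*(-3) - 76)/(-⅙ - 47) = 153 - 86*(-1*(-3) - 76)/(-283/6) = 153 - 86*(3 - 76)*(-6)/283 = 153 - (-6278)*(-6)/283 = 153 - 86*438/283 = 153 - 37668/283 = 5631/283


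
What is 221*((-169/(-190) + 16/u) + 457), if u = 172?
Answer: 826919457/8170 ≈ 1.0121e+5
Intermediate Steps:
221*((-169/(-190) + 16/u) + 457) = 221*((-169/(-190) + 16/172) + 457) = 221*((-169*(-1/190) + 16*(1/172)) + 457) = 221*((169/190 + 4/43) + 457) = 221*(8027/8170 + 457) = 221*(3741717/8170) = 826919457/8170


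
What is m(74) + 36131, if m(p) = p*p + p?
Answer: 41681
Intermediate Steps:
m(p) = p + p**2 (m(p) = p**2 + p = p + p**2)
m(74) + 36131 = 74*(1 + 74) + 36131 = 74*75 + 36131 = 5550 + 36131 = 41681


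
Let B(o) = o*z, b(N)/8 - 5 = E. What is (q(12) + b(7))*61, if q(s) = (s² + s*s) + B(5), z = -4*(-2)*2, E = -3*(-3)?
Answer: 29280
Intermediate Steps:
E = 9
z = 16 (z = 8*2 = 16)
b(N) = 112 (b(N) = 40 + 8*9 = 40 + 72 = 112)
B(o) = 16*o (B(o) = o*16 = 16*o)
q(s) = 80 + 2*s² (q(s) = (s² + s*s) + 16*5 = (s² + s²) + 80 = 2*s² + 80 = 80 + 2*s²)
(q(12) + b(7))*61 = ((80 + 2*12²) + 112)*61 = ((80 + 2*144) + 112)*61 = ((80 + 288) + 112)*61 = (368 + 112)*61 = 480*61 = 29280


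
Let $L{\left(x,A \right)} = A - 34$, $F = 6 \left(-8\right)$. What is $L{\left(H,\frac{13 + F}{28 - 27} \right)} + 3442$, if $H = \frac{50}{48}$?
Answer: $3373$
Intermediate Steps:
$H = \frac{25}{24}$ ($H = 50 \cdot \frac{1}{48} = \frac{25}{24} \approx 1.0417$)
$F = -48$
$L{\left(x,A \right)} = -34 + A$
$L{\left(H,\frac{13 + F}{28 - 27} \right)} + 3442 = \left(-34 + \frac{13 - 48}{28 - 27}\right) + 3442 = \left(-34 - \frac{35}{1}\right) + 3442 = \left(-34 - 35\right) + 3442 = -69 + 3442 = 3373$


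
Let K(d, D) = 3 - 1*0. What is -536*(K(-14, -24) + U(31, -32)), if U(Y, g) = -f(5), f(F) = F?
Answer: 1072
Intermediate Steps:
K(d, D) = 3 (K(d, D) = 3 + 0 = 3)
U(Y, g) = -5 (U(Y, g) = -1*5 = -5)
-536*(K(-14, -24) + U(31, -32)) = -536*(3 - 5) = -536*(-2) = 1072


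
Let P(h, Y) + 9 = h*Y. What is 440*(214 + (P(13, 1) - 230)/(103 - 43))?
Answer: 277508/3 ≈ 92503.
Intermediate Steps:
P(h, Y) = -9 + Y*h (P(h, Y) = -9 + h*Y = -9 + Y*h)
440*(214 + (P(13, 1) - 230)/(103 - 43)) = 440*(214 + ((-9 + 1*13) - 230)/(103 - 43)) = 440*(214 + ((-9 + 13) - 230)/60) = 440*(214 + (4 - 230)*(1/60)) = 440*(214 - 226*1/60) = 440*(214 - 113/30) = 440*(6307/30) = 277508/3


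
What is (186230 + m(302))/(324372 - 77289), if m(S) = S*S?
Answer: 92478/82361 ≈ 1.1228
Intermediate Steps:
m(S) = S**2
(186230 + m(302))/(324372 - 77289) = (186230 + 302**2)/(324372 - 77289) = (186230 + 91204)/247083 = 277434*(1/247083) = 92478/82361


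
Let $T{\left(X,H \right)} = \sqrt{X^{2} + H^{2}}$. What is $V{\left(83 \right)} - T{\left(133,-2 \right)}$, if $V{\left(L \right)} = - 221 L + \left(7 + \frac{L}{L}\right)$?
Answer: $-18335 - \sqrt{17693} \approx -18468.0$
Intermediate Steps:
$V{\left(L \right)} = 8 - 221 L$ ($V{\left(L \right)} = - 221 L + \left(7 + 1\right) = - 221 L + 8 = 8 - 221 L$)
$T{\left(X,H \right)} = \sqrt{H^{2} + X^{2}}$
$V{\left(83 \right)} - T{\left(133,-2 \right)} = \left(8 - 18343\right) - \sqrt{\left(-2\right)^{2} + 133^{2}} = \left(8 - 18343\right) - \sqrt{4 + 17689} = -18335 - \sqrt{17693}$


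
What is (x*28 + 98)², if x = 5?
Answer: 56644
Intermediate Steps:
(x*28 + 98)² = (5*28 + 98)² = (140 + 98)² = 238² = 56644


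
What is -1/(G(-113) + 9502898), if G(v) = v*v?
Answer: -1/9515667 ≈ -1.0509e-7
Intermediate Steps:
G(v) = v**2
-1/(G(-113) + 9502898) = -1/((-113)**2 + 9502898) = -1/(12769 + 9502898) = -1/9515667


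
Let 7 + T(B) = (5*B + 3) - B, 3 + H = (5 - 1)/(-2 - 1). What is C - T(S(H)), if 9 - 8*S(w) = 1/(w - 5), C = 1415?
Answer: 79209/56 ≈ 1414.4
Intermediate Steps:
H = -13/3 (H = -3 + (5 - 1)/(-2 - 1) = -3 + 4/(-3) = -3 + 4*(-⅓) = -3 - 4/3 = -13/3 ≈ -4.3333)
S(w) = 9/8 - 1/(8*(-5 + w)) (S(w) = 9/8 - 1/(8*(w - 5)) = 9/8 - 1/(8*(-5 + w)))
T(B) = -4 + 4*B (T(B) = -7 + ((5*B + 3) - B) = -7 + ((3 + 5*B) - B) = -7 + (3 + 4*B) = -4 + 4*B)
C - T(S(H)) = 1415 - (-4 + 4*((-46 + 9*(-13/3))/(8*(-5 - 13/3)))) = 1415 - (-4 + 4*((-46 - 39)/(8*(-28/3)))) = 1415 - (-4 + 4*((⅛)*(-3/28)*(-85))) = 1415 - (-4 + 4*(255/224)) = 1415 - (-4 + 255/56) = 1415 - 1*31/56 = 1415 - 31/56 = 79209/56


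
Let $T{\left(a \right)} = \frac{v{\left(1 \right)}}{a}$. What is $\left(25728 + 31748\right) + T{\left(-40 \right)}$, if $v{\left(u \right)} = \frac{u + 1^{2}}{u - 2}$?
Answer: $\frac{1149521}{20} \approx 57476.0$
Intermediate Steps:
$v{\left(u \right)} = \frac{1 + u}{-2 + u}$ ($v{\left(u \right)} = \frac{u + 1}{-2 + u} = \frac{1 + u}{-2 + u}$)
$T{\left(a \right)} = - \frac{2}{a}$ ($T{\left(a \right)} = \frac{\frac{1}{-2 + 1} \left(1 + 1\right)}{a} = \frac{\frac{1}{-1} \cdot 2}{a} = \frac{\left(-1\right) 2}{a} = - \frac{2}{a}$)
$\left(25728 + 31748\right) + T{\left(-40 \right)} = \left(25728 + 31748\right) - \frac{2}{-40} = 57476 - - \frac{1}{20} = 57476 + \frac{1}{20} = \frac{1149521}{20}$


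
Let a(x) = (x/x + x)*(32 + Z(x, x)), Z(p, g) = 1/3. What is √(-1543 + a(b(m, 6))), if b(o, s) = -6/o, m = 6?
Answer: I*√1543 ≈ 39.281*I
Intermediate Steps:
Z(p, g) = ⅓
a(x) = 97/3 + 97*x/3 (a(x) = (x/x + x)*(32 + ⅓) = (1 + x)*(97/3) = 97/3 + 97*x/3)
√(-1543 + a(b(m, 6))) = √(-1543 + (97/3 + 97*(-6/6)/3)) = √(-1543 + (97/3 + 97*(-6*⅙)/3)) = √(-1543 + (97/3 + (97/3)*(-1))) = √(-1543 + (97/3 - 97/3)) = √(-1543 + 0) = √(-1543) = I*√1543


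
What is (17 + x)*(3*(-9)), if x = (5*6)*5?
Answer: -4509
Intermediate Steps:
x = 150 (x = 30*5 = 150)
(17 + x)*(3*(-9)) = (17 + 150)*(3*(-9)) = 167*(-27) = -4509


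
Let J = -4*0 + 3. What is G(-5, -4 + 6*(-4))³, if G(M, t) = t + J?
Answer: -15625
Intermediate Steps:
J = 3 (J = 0 + 3 = 3)
G(M, t) = 3 + t (G(M, t) = t + 3 = 3 + t)
G(-5, -4 + 6*(-4))³ = (3 + (-4 + 6*(-4)))³ = (3 + (-4 - 24))³ = (3 - 28)³ = (-25)³ = -15625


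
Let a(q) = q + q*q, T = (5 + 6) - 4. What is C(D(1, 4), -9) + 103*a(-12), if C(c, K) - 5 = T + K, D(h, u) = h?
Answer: 13599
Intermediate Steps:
T = 7 (T = 11 - 4 = 7)
C(c, K) = 12 + K (C(c, K) = 5 + (7 + K) = 12 + K)
a(q) = q + q**2
C(D(1, 4), -9) + 103*a(-12) = (12 - 9) + 103*(-12*(1 - 12)) = 3 + 103*(-12*(-11)) = 3 + 103*132 = 3 + 13596 = 13599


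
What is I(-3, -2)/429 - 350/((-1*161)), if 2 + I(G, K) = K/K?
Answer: 21427/9867 ≈ 2.1716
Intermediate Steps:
I(G, K) = -1 (I(G, K) = -2 + K/K = -2 + 1 = -1)
I(-3, -2)/429 - 350/((-1*161)) = -1/429 - 350/((-1*161)) = -1*1/429 - 350/(-161) = -1/429 - 350*(-1/161) = -1/429 + 50/23 = 21427/9867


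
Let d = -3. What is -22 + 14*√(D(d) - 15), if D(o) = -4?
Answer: -22 + 14*I*√19 ≈ -22.0 + 61.025*I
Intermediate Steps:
-22 + 14*√(D(d) - 15) = -22 + 14*√(-4 - 15) = -22 + 14*√(-19) = -22 + 14*(I*√19) = -22 + 14*I*√19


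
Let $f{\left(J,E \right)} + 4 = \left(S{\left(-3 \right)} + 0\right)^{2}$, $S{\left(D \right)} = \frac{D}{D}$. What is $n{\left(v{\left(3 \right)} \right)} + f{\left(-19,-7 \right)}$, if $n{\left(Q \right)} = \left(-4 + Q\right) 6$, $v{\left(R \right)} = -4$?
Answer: $-51$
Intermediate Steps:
$n{\left(Q \right)} = -24 + 6 Q$
$S{\left(D \right)} = 1$
$f{\left(J,E \right)} = -3$ ($f{\left(J,E \right)} = -4 + \left(1 + 0\right)^{2} = -4 + 1^{2} = -4 + 1 = -3$)
$n{\left(v{\left(3 \right)} \right)} + f{\left(-19,-7 \right)} = \left(-24 + 6 \left(-4\right)\right) - 3 = \left(-24 - 24\right) - 3 = -48 - 3 = -51$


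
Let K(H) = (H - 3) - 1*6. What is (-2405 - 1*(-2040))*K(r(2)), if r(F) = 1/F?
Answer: 6205/2 ≈ 3102.5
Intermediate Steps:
r(F) = 1/F
K(H) = -9 + H (K(H) = (-3 + H) - 6 = -9 + H)
(-2405 - 1*(-2040))*K(r(2)) = (-2405 - 1*(-2040))*(-9 + 1/2) = (-2405 + 2040)*(-9 + ½) = -365*(-17/2) = 6205/2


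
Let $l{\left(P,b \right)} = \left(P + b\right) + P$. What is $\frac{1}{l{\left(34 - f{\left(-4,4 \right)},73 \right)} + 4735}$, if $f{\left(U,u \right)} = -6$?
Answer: $\frac{1}{4888} \approx 0.00020458$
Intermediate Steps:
$l{\left(P,b \right)} = b + 2 P$
$\frac{1}{l{\left(34 - f{\left(-4,4 \right)},73 \right)} + 4735} = \frac{1}{\left(73 + 2 \left(34 - -6\right)\right) + 4735} = \frac{1}{\left(73 + 2 \left(34 + 6\right)\right) + 4735} = \frac{1}{\left(73 + 2 \cdot 40\right) + 4735} = \frac{1}{\left(73 + 80\right) + 4735} = \frac{1}{153 + 4735} = \frac{1}{4888}$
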